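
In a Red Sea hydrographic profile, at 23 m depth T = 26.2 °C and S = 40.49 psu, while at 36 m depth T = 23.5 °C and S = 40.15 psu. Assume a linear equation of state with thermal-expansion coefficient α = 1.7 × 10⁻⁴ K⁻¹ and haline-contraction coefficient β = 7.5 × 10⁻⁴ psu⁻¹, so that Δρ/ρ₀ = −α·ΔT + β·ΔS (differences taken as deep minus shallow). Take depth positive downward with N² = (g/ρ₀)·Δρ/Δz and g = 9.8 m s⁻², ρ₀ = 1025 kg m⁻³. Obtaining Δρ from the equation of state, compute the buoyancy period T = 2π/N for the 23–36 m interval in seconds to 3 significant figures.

507 s

ΔT = -2.7 K, ΔS = -0.34 psu (deep − shallow).
Δρ/ρ₀ = −αΔT + βΔS = 4.59 × 10⁻⁴ − 2.55 × 10⁻⁴ = 2.04 × 10⁻⁴, so Δρ ≈ 0.2091 kg m⁻³.
N² = (g/ρ₀)·Δρ/Δz = g·(Δρ/ρ₀)/Δz = 9.8 × 2.04 × 10⁻⁴ / 13 = 1.5378 × 10⁻⁴ s⁻².
N = √(1.5378 × 10⁻⁴) = 0.012401 rad s⁻¹ → T = 2π/N = 506.67 s ≈ 507 s.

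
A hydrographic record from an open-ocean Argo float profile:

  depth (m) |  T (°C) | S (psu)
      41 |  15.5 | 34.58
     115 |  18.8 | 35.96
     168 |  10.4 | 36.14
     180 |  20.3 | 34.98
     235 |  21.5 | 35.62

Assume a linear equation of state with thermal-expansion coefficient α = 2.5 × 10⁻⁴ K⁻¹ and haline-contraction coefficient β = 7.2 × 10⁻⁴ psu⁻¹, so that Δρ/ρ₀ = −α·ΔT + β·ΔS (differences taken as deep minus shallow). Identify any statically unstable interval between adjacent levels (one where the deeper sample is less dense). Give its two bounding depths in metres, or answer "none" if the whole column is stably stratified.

Evaluate Δρ/ρ₀ = −αΔT + βΔS across each adjacent pair:
  41–115 m: −αΔT+βΔS = −(2.5 × 10⁻⁴)(+3.3)+(7.2 × 10⁻⁴)(+1.38) = 1.7 × 10⁻⁴ → stable
  115–168 m: −αΔT+βΔS = −(2.5 × 10⁻⁴)(-8.4)+(7.2 × 10⁻⁴)(+0.18) = 2.2 × 10⁻³ → stable
  168–180 m: −αΔT+βΔS = −(2.5 × 10⁻⁴)(+9.9)+(7.2 × 10⁻⁴)(-1.16) = -3.3 × 10⁻³ → UNSTABLE
  180–235 m: −αΔT+βΔS = −(2.5 × 10⁻⁴)(+1.2)+(7.2 × 10⁻⁴)(+0.64) = 1.6 × 10⁻⁴ → stable
The 168–180 m interval has Δρ < 0: lighter water underlies denser water.

168–180 m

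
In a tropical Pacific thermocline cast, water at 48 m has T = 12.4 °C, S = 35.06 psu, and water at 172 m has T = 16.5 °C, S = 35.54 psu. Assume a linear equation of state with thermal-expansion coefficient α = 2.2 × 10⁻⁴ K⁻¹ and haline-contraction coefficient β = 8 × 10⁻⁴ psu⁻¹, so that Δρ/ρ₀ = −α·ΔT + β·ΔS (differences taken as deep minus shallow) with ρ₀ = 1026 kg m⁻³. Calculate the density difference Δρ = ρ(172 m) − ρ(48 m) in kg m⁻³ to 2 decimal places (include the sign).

ΔT = +4.1 K, ΔS = +0.48 psu (deep − shallow).
Δρ/ρ₀ = −(2.2 × 10⁻⁴)(+4.1) + (8 × 10⁻⁴)(+0.48) = -5.18 × 10⁻⁴.
Δρ = 1026 × (-5.18 × 10⁻⁴) = -0.53 kg m⁻³.
Negative Δρ: lighter below, statically unstable.

-0.53 kg m⁻³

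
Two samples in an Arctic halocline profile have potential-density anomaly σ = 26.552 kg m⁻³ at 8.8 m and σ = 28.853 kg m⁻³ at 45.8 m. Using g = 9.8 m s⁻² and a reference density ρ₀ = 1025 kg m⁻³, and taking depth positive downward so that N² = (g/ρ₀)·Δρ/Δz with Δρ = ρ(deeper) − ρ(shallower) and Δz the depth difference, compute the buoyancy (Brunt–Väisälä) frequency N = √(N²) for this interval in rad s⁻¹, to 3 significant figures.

0.0244 rad s⁻¹

Δρ = 1028.853 − 1026.552 = 2.301 kg m⁻³ over Δz = 45.8 − 8.8 = 37 m.
N² = (9.8/1025) × (2.301/37) = 5.9459 × 10⁻⁴ s⁻².
N = √(5.9459 × 10⁻⁴) = 0.024384 rad s⁻¹ ≈ 0.0244 rad s⁻¹.
A positive N² confirms static stability across the interval.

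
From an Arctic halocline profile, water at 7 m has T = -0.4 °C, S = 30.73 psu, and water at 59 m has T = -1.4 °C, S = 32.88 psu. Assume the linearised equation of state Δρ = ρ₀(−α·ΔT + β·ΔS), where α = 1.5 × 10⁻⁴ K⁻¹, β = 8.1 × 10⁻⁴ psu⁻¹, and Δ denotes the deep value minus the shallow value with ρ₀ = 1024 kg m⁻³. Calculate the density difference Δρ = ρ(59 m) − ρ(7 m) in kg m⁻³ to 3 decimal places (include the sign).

ΔT = -1.0 K, ΔS = +2.15 psu (deep − shallow).
Δρ/ρ₀ = −(1.5 × 10⁻⁴)(-1.0) + (8.1 × 10⁻⁴)(+2.15) = 1.8915 × 10⁻³.
Δρ = 1024 × (1.8915 × 10⁻³) = +1.937 kg m⁻³.
Positive Δρ: denser below, stable.

+1.937 kg m⁻³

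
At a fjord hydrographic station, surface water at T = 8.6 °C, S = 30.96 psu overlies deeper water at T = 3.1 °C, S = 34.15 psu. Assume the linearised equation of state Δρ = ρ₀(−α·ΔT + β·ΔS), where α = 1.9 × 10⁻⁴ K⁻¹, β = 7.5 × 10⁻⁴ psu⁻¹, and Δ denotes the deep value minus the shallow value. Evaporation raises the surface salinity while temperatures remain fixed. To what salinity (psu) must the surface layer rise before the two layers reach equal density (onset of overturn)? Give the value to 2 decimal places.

35.54 psu

Neutral buoyancy requires −α(T_deep − T_surf) + β(S_deep − S_surf′) = 0.
S_surf′ = S_deep − (α/β)·ΔT = 34.15 − (1.9 × 10⁻⁴/7.5 × 10⁻⁴)·(-5.5) = 35.5433 psu.
Increase required: 35.5433 − 30.96 = 4.5833 psu.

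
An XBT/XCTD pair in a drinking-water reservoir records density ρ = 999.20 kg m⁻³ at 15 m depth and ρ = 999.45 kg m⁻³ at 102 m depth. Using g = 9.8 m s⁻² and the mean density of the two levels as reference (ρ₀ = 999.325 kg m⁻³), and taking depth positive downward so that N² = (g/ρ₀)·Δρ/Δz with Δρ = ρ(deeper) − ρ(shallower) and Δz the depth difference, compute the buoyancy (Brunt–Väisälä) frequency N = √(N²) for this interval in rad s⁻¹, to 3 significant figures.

Δρ = 999.45 − 999.20 = 0.25 kg m⁻³ over Δz = 102 − 15 = 87 m.
N² = (9.8/999.325) × (0.25/87) = 2.8180 × 10⁻⁵ s⁻².
N = √(2.8180 × 10⁻⁵) = 5.3085 × 10⁻³ rad s⁻¹ ≈ 5.31 × 10⁻³ rad s⁻¹.

5.31 × 10⁻³ rad s⁻¹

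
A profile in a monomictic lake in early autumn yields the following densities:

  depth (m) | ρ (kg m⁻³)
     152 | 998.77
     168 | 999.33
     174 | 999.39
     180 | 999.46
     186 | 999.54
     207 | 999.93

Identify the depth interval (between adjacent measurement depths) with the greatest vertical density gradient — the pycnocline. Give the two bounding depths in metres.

152–168 m

Compute the density gradient over each adjacent pair:
  152–168 m: Δρ/Δz = 0.56/16 = 0.035 kg m⁻⁴
  168–174 m: Δρ/Δz = 0.06/6 = 0.010 kg m⁻⁴
  174–180 m: Δρ/Δz = 0.07/6 = 0.012 kg m⁻⁴
  180–186 m: Δρ/Δz = 0.08/6 = 0.013 kg m⁻⁴
  186–207 m: Δρ/Δz = 0.39/21 = 0.019 kg m⁻⁴
The largest gradient is in the 152–168 m interval — the pycnocline.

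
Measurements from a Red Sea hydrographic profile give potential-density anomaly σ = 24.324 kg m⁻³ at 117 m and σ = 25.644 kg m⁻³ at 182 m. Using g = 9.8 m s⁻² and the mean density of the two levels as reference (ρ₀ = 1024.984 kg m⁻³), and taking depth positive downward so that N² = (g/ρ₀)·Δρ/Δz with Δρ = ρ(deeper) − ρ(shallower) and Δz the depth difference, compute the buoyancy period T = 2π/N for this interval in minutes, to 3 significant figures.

Δρ = 1025.644 − 1024.324 = 1.320 kg m⁻³ over Δz = 182 − 117 = 65 m.
N² = (9.8/1024.984) × (1.320/65) = 1.9416 × 10⁻⁴ s⁻².
N = √(1.9416 × 10⁻⁴) = 0.013934 rad s⁻¹, so T = 2π/N = 450.92 s = 7.5153 min ≈ 7.52 min.

7.52 min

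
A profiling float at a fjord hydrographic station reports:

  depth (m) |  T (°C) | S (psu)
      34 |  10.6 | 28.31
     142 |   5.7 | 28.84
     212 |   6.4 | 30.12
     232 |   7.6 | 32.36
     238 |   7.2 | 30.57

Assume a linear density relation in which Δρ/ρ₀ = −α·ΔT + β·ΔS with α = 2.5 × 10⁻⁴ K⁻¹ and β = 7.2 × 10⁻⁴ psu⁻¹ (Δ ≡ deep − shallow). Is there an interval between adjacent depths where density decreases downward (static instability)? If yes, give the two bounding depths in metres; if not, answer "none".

232–238 m

Evaluate Δρ/ρ₀ = −αΔT + βΔS across each adjacent pair:
  34–142 m: −αΔT+βΔS = −(2.5 × 10⁻⁴)(-4.9)+(7.2 × 10⁻⁴)(+0.53) = 1.6 × 10⁻³ → stable
  142–212 m: −αΔT+βΔS = −(2.5 × 10⁻⁴)(+0.7)+(7.2 × 10⁻⁴)(+1.28) = 7.5 × 10⁻⁴ → stable
  212–232 m: −αΔT+βΔS = −(2.5 × 10⁻⁴)(+1.2)+(7.2 × 10⁻⁴)(+2.24) = 1.3 × 10⁻³ → stable
  232–238 m: −αΔT+βΔS = −(2.5 × 10⁻⁴)(-0.4)+(7.2 × 10⁻⁴)(-1.79) = -1.2 × 10⁻³ → UNSTABLE
The 232–238 m interval has Δρ < 0: lighter water underlies denser water.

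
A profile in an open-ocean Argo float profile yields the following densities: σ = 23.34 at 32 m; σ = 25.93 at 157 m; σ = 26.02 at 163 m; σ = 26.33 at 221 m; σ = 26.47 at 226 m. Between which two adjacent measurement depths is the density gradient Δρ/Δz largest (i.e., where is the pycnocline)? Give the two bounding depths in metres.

Compute the density gradient over each adjacent pair:
  32–157 m: Δρ/Δz = 2.59/125 = 0.021 kg m⁻⁴
  157–163 m: Δρ/Δz = 0.09/6 = 0.015 kg m⁻⁴
  163–221 m: Δρ/Δz = 0.31/58 = 5.3 × 10⁻³ kg m⁻⁴
  221–226 m: Δρ/Δz = 0.14/5 = 0.028 kg m⁻⁴
The largest gradient is in the 221–226 m interval — the pycnocline.

221–226 m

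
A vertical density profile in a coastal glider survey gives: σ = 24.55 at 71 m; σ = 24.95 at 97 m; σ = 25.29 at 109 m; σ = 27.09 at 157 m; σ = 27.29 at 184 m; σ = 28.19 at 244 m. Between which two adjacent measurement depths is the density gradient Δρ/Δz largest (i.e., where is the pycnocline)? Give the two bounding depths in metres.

109–157 m

Compute the density gradient over each adjacent pair:
  71–97 m: Δρ/Δz = 0.40/26 = 0.015 kg m⁻⁴
  97–109 m: Δρ/Δz = 0.34/12 = 0.028 kg m⁻⁴
  109–157 m: Δρ/Δz = 1.80/48 = 0.037 kg m⁻⁴
  157–184 m: Δρ/Δz = 0.20/27 = 7.4 × 10⁻³ kg m⁻⁴
  184–244 m: Δρ/Δz = 0.90/60 = 0.015 kg m⁻⁴
The largest gradient is in the 109–157 m interval — the pycnocline.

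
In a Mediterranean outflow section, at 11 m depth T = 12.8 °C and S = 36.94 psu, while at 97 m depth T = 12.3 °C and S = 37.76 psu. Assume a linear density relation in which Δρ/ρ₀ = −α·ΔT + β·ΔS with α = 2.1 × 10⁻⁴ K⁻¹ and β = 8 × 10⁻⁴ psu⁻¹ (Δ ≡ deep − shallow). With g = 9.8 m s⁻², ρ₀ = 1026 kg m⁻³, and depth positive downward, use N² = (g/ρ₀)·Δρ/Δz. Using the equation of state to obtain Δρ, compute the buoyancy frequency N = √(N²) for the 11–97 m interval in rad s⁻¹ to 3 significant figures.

ΔT = -0.5 K, ΔS = +0.82 psu (deep − shallow).
Δρ/ρ₀ = −αΔT + βΔS = 1.05 × 10⁻⁴ + 6.56 × 10⁻⁴ = 7.61 × 10⁻⁴, so Δρ ≈ 0.7808 kg m⁻³.
N² = (g/ρ₀)·Δρ/Δz = g·(Δρ/ρ₀)/Δz = 9.8 × 7.61 × 10⁻⁴ / 86 = 8.6719 × 10⁻⁵ s⁻².
N = √(8.6719 × 10⁻⁵) = 9.3123 × 10⁻³ rad s⁻¹ ≈ 9.31 × 10⁻³ rad s⁻¹.

9.31 × 10⁻³ rad s⁻¹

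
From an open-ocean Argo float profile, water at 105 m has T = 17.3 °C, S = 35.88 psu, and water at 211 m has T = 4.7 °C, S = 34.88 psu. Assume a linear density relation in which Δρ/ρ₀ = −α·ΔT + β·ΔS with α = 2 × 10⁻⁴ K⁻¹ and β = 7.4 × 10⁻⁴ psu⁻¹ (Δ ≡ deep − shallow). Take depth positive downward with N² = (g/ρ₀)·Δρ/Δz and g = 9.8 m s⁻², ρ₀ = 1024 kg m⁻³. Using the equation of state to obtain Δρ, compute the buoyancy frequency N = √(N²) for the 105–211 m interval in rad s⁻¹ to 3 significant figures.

0.0128 rad s⁻¹

ΔT = -12.6 K, ΔS = -1.00 psu (deep − shallow).
Δρ/ρ₀ = −αΔT + βΔS = 2.52 × 10⁻³ − 7.40 × 10⁻⁴ = 1.78 × 10⁻³, so Δρ ≈ 1.823 kg m⁻³.
N² = (g/ρ₀)·Δρ/Δz = g·(Δρ/ρ₀)/Δz = 9.8 × 1.78 × 10⁻³ / 106 = 1.6457 × 10⁻⁴ s⁻².
N = √(1.6457 × 10⁻⁴) = 0.012828 rad s⁻¹ ≈ 0.0128 rad s⁻¹.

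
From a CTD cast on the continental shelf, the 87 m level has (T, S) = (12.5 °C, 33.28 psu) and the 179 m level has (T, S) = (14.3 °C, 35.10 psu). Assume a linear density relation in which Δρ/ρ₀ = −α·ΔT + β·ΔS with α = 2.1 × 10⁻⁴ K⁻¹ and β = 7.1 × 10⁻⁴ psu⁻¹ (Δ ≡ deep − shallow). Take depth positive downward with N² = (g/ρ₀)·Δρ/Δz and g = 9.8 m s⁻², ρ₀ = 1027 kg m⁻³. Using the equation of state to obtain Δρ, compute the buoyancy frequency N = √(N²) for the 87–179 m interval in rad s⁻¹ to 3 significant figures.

9.87 × 10⁻³ rad s⁻¹

ΔT = +1.8 K, ΔS = +1.82 psu (deep − shallow).
Δρ/ρ₀ = −αΔT + βΔS = -3.78 × 10⁻⁴ + 1.2922 × 10⁻³ = 9.142 × 10⁻⁴, so Δρ ≈ 0.9389 kg m⁻³.
N² = (g/ρ₀)·Δρ/Δz = g·(Δρ/ρ₀)/Δz = 9.8 × 9.142 × 10⁻⁴ / 92 = 9.7382 × 10⁻⁵ s⁻².
N = √(9.7382 × 10⁻⁵) = 9.8682 × 10⁻³ rad s⁻¹ ≈ 9.87 × 10⁻³ rad s⁻¹.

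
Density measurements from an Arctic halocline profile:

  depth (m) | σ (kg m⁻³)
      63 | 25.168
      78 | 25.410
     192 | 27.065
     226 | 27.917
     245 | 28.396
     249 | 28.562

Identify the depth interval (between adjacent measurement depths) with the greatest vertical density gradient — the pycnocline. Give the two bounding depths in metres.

245–249 m

Compute the density gradient over each adjacent pair:
  63–78 m: Δρ/Δz = 0.242/15 = 0.016 kg m⁻⁴
  78–192 m: Δρ/Δz = 1.655/114 = 0.015 kg m⁻⁴
  192–226 m: Δρ/Δz = 0.852/34 = 0.025 kg m⁻⁴
  226–245 m: Δρ/Δz = 0.479/19 = 0.025 kg m⁻⁴
  245–249 m: Δρ/Δz = 0.166/4 = 0.042 kg m⁻⁴
The largest gradient is in the 245–249 m interval — the pycnocline.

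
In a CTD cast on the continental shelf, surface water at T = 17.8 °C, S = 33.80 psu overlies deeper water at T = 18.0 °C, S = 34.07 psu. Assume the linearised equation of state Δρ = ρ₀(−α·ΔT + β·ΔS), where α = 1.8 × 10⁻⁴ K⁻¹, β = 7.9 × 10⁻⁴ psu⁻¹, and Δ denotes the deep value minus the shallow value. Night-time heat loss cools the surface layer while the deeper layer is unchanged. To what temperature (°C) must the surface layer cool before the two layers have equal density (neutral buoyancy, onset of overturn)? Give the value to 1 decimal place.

16.8 °C

Neutral buoyancy requires Δρ = 0, i.e. −α(T_deep − T_surf′) + β(S_deep − S_surf) = 0.
T_surf′ = T_deep − (β/α)·ΔS = 18.0 − (7.9 × 10⁻⁴/1.8 × 10⁻⁴)·(+0.27) = 16.815 °C.
Cooling required: 17.8 − (16.815) = 0.985 °C.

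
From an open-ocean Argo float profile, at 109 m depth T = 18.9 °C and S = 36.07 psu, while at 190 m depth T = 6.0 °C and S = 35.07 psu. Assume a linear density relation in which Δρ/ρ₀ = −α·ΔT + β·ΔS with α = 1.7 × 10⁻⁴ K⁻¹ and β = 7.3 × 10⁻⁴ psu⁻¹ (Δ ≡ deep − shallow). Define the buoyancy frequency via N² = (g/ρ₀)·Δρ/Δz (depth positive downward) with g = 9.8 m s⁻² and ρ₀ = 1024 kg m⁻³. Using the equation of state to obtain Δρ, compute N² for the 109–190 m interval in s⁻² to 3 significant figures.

ΔT = -12.9 K, ΔS = -1.00 psu (deep − shallow).
Δρ/ρ₀ = −αΔT + βΔS = 2.193 × 10⁻³ − 7.30 × 10⁻⁴ = 1.463 × 10⁻³, so Δρ ≈ 1.498 kg m⁻³.
N² = (g/ρ₀)·Δρ/Δz = g·(Δρ/ρ₀)/Δz = 9.8 × 1.463 × 10⁻³ / 81 = 1.7700 × 10⁻⁴ s⁻² ≈ 1.77 × 10⁻⁴ s⁻².

1.77 × 10⁻⁴ s⁻²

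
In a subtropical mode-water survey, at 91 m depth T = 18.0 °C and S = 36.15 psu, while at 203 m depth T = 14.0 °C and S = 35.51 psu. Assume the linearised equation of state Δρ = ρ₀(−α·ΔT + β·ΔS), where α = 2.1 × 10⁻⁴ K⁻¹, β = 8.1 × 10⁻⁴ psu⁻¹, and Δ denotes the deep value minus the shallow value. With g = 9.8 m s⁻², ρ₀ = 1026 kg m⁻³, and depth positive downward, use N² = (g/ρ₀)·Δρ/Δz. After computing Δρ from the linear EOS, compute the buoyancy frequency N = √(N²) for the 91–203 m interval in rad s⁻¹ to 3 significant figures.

ΔT = -4.0 K, ΔS = -0.64 psu (deep − shallow).
Δρ/ρ₀ = −αΔT + βΔS = 8.40 × 10⁻⁴ − 5.184 × 10⁻⁴ = 3.216 × 10⁻⁴, so Δρ ≈ 0.3300 kg m⁻³.
N² = (g/ρ₀)·Δρ/Δz = g·(Δρ/ρ₀)/Δz = 9.8 × 3.216 × 10⁻⁴ / 112 = 2.8140 × 10⁻⁵ s⁻².
N = √(2.8140 × 10⁻⁵) = 5.3047 × 10⁻³ rad s⁻¹ ≈ 5.30 × 10⁻³ rad s⁻¹.

5.30 × 10⁻³ rad s⁻¹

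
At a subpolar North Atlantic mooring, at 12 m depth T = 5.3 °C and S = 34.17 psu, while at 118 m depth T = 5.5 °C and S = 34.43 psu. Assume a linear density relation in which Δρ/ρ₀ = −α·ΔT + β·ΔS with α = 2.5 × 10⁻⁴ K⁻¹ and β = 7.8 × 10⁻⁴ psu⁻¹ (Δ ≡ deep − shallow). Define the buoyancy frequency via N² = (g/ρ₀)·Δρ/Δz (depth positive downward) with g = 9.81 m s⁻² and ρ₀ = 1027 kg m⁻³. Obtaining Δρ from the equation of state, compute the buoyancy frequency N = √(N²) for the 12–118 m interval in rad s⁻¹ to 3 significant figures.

ΔT = +0.2 K, ΔS = +0.26 psu (deep − shallow).
Δρ/ρ₀ = −αΔT + βΔS = -5.00 × 10⁻⁵ + 2.028 × 10⁻⁴ = 1.528 × 10⁻⁴, so Δρ ≈ 0.1569 kg m⁻³.
N² = (g/ρ₀)·Δρ/Δz = g·(Δρ/ρ₀)/Δz = 9.81 × 1.528 × 10⁻⁴ / 106 = 1.4141 × 10⁻⁵ s⁻².
N = √(1.4141 × 10⁻⁵) = 3.7605 × 10⁻³ rad s⁻¹ ≈ 3.76 × 10⁻³ rad s⁻¹.

3.76 × 10⁻³ rad s⁻¹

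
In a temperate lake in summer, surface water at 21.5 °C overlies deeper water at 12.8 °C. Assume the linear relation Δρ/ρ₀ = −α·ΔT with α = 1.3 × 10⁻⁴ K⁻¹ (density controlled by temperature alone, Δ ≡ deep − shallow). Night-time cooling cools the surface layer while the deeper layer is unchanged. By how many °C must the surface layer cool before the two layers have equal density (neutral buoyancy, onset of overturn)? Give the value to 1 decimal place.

With temperature the only control, equal density requires T_surf′ = T_deep.
T_surf′ = 12.8 °C.
Cooling required: 21.5 − 12.8 = 8.7 °C.

8.7 °C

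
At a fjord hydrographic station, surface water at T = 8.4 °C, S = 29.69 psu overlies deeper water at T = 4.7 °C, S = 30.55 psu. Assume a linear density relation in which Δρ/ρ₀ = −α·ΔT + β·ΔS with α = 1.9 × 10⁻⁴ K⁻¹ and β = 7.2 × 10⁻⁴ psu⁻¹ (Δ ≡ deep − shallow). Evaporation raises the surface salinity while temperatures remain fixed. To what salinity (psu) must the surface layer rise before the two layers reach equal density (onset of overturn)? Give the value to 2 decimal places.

Neutral buoyancy requires −α(T_deep − T_surf) + β(S_deep − S_surf′) = 0.
S_surf′ = S_deep − (α/β)·ΔT = 30.55 − (1.9 × 10⁻⁴/7.2 × 10⁻⁴)·(-3.7) = 31.5264 psu.
Increase required: 31.5264 − 29.69 = 1.8364 psu.

31.53 psu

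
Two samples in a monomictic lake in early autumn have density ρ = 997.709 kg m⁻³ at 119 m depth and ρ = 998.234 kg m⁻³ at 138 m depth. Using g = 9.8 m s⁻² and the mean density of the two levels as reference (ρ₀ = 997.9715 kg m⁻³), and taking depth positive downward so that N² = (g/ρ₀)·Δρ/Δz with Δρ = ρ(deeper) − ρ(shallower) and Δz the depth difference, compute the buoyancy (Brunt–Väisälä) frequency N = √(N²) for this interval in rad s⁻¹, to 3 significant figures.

Δρ = 998.234 − 997.709 = 0.525 kg m⁻³ over Δz = 138 − 119 = 19 m.
N² = (9.8/997.9715) × (0.525/19) = 2.7134 × 10⁻⁴ s⁻².
N = √(2.7134 × 10⁻⁴) = 0.016472 rad s⁻¹ ≈ 0.0165 rad s⁻¹.

0.0165 rad s⁻¹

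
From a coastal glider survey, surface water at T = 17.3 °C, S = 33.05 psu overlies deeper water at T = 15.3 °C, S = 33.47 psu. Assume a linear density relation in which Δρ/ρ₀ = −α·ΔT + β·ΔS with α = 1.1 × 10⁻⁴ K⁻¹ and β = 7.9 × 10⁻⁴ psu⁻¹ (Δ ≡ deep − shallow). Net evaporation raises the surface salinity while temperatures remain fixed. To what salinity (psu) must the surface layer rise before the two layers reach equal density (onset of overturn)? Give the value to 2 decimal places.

33.75 psu

Neutral buoyancy requires −α(T_deep − T_surf) + β(S_deep − S_surf′) = 0.
S_surf′ = S_deep − (α/β)·ΔT = 33.47 − (1.1 × 10⁻⁴/7.9 × 10⁻⁴)·(-2.0) = 33.7485 psu.
Increase required: 33.7485 − 33.05 = 0.6985 psu.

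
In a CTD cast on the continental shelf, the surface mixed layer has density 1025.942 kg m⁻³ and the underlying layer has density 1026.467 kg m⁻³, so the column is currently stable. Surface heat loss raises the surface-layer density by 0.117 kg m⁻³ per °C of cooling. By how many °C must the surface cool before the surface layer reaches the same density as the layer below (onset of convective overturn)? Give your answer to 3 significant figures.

4.49 °C

Density deficit of the surface layer: 1026.467 − 1025.942 = 0.525 kg m⁻³.
Required change = 0.525 / 0.117 = 4.49 °C.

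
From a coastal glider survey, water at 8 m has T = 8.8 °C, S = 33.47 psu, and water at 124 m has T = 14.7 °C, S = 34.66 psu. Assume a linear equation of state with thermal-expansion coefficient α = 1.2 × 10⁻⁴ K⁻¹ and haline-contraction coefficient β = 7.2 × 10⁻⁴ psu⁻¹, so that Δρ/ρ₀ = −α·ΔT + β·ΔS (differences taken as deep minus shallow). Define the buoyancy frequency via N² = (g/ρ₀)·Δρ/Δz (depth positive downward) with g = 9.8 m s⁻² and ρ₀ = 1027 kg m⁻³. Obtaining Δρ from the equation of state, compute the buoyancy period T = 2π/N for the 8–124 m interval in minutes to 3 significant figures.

ΔT = +5.9 K, ΔS = +1.19 psu (deep − shallow).
Δρ/ρ₀ = −αΔT + βΔS = -7.08 × 10⁻⁴ + 8.568 × 10⁻⁴ = 1.488 × 10⁻⁴, so Δρ ≈ 0.1528 kg m⁻³.
N² = (g/ρ₀)·Δρ/Δz = g·(Δρ/ρ₀)/Δz = 9.8 × 1.488 × 10⁻⁴ / 116 = 1.2571 × 10⁻⁵ s⁻².
N = √(1.2571 × 10⁻⁵) = 3.5456 × 10⁻³ rad s⁻¹ → T = 2π/N = 1.7721 × 10³ s = 29.535 min ≈ 29.5 min.

29.5 min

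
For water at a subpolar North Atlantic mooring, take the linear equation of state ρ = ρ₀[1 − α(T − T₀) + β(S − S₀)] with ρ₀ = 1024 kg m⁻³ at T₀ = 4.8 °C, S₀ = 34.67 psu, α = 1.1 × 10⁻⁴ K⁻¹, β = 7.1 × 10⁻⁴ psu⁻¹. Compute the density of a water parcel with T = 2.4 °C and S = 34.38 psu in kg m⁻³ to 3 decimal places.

1024.059 kg m⁻³

T − T₀ = -2.4 K, S − S₀ = -0.29 psu.
Bracket = 1 − α·(-2.4) + β·(-0.29) = 1 + (5.81 × 10⁻⁵) = 1.0000581.
ρ = 1024 × 1.0000581 = 1024.059 kg m⁻³.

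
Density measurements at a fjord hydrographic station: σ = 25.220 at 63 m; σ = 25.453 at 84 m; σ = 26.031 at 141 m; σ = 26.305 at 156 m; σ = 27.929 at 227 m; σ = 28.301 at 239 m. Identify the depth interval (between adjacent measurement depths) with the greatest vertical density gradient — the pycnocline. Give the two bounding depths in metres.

Compute the density gradient over each adjacent pair:
  63–84 m: Δρ/Δz = 0.233/21 = 0.011 kg m⁻⁴
  84–141 m: Δρ/Δz = 0.578/57 = 0.010 kg m⁻⁴
  141–156 m: Δρ/Δz = 0.274/15 = 0.018 kg m⁻⁴
  156–227 m: Δρ/Δz = 1.624/71 = 0.023 kg m⁻⁴
  227–239 m: Δρ/Δz = 0.372/12 = 0.031 kg m⁻⁴
The largest gradient is in the 227–239 m interval — the pycnocline.

227–239 m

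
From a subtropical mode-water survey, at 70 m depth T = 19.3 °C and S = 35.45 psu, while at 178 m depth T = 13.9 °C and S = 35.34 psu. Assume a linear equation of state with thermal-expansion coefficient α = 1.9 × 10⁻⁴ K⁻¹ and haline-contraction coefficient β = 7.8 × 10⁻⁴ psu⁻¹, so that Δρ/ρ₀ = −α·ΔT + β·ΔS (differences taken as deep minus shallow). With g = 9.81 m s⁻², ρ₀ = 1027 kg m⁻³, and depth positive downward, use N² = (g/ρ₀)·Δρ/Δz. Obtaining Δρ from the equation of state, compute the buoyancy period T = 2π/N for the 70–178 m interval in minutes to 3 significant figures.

ΔT = -5.4 K, ΔS = -0.11 psu (deep − shallow).
Δρ/ρ₀ = −αΔT + βΔS = 1.026 × 10⁻³ − 8.58 × 10⁻⁵ = 9.402 × 10⁻⁴, so Δρ ≈ 0.9656 kg m⁻³.
N² = (g/ρ₀)·Δρ/Δz = g·(Δρ/ρ₀)/Δz = 9.81 × 9.402 × 10⁻⁴ / 108 = 8.5402 × 10⁻⁵ s⁻².
N = √(8.5402 × 10⁻⁵) = 9.2413 × 10⁻³ rad s⁻¹ → T = 2π/N = 679.90 s = 11.332 min ≈ 11.3 min.

11.3 min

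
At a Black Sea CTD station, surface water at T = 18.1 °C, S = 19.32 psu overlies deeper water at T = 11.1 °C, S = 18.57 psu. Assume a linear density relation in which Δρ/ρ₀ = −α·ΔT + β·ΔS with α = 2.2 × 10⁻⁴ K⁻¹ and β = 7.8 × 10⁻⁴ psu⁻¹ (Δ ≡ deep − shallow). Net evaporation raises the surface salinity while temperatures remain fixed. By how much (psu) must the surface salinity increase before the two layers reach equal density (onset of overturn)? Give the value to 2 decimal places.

Neutral buoyancy requires −α(T_deep − T_surf) + β(S_deep − S_surf′) = 0.
S_surf′ = S_deep − (α/β)·ΔT = 18.57 − (2.2 × 10⁻⁴/7.8 × 10⁻⁴)·(-7.0) = 20.5444 psu.
Increase required: 20.5444 − 19.32 = 1.2244 psu.

1.22 psu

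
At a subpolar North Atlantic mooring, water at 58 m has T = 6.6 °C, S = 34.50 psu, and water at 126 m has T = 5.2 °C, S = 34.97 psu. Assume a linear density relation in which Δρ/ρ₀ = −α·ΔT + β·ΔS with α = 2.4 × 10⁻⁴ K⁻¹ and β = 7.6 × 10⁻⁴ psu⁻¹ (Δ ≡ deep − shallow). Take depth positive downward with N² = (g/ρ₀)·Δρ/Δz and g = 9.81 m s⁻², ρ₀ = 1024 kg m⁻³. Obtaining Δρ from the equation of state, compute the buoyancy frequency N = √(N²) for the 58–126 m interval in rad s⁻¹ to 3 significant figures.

0.0100 rad s⁻¹

ΔT = -1.4 K, ΔS = +0.47 psu (deep − shallow).
Δρ/ρ₀ = −αΔT + βΔS = 3.36 × 10⁻⁴ + 3.572 × 10⁻⁴ = 6.932 × 10⁻⁴, so Δρ ≈ 0.7098 kg m⁻³.
N² = (g/ρ₀)·Δρ/Δz = g·(Δρ/ρ₀)/Δz = 9.81 × 6.932 × 10⁻⁴ / 68 = 1.0000 × 10⁻⁴ s⁻².
N = √(1.0000 × 10⁻⁴) = 0.010000 rad s⁻¹ ≈ 0.0100 rad s⁻¹.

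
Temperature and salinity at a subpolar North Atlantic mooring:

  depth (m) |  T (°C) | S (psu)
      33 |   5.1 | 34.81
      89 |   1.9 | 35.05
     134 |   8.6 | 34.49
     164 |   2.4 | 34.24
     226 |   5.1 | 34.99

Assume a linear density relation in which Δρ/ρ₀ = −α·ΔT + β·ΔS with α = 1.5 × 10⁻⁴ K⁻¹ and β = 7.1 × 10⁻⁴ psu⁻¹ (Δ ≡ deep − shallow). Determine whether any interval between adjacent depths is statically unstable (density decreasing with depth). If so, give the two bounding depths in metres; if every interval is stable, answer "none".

89–134 m

Evaluate Δρ/ρ₀ = −αΔT + βΔS across each adjacent pair:
  33–89 m: −αΔT+βΔS = −(1.5 × 10⁻⁴)(-3.2)+(7.1 × 10⁻⁴)(+0.24) = 6.5 × 10⁻⁴ → stable
  89–134 m: −αΔT+βΔS = −(1.5 × 10⁻⁴)(+6.7)+(7.1 × 10⁻⁴)(-0.56) = -1.4 × 10⁻³ → UNSTABLE
  134–164 m: −αΔT+βΔS = −(1.5 × 10⁻⁴)(-6.2)+(7.1 × 10⁻⁴)(-0.25) = 7.5 × 10⁻⁴ → stable
  164–226 m: −αΔT+βΔS = −(1.5 × 10⁻⁴)(+2.7)+(7.1 × 10⁻⁴)(+0.75) = 1.3 × 10⁻⁴ → stable
The 89–134 m interval has Δρ < 0: lighter water underlies denser water.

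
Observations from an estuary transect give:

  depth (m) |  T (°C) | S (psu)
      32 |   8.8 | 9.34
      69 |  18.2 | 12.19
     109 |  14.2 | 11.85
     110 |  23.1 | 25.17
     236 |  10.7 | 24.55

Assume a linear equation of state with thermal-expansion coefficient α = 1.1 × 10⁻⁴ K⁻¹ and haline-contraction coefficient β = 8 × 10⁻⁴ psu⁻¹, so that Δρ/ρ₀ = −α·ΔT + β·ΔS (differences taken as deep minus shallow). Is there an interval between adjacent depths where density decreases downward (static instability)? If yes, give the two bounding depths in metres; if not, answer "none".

Evaluate Δρ/ρ₀ = −αΔT + βΔS across each adjacent pair:
  32–69 m: −αΔT+βΔS = −(1.1 × 10⁻⁴)(+9.4)+(8 × 10⁻⁴)(+2.85) = 1.2 × 10⁻³ → stable
  69–109 m: −αΔT+βΔS = −(1.1 × 10⁻⁴)(-4.0)+(8 × 10⁻⁴)(-0.34) = 1.7 × 10⁻⁴ → stable
  109–110 m: −αΔT+βΔS = −(1.1 × 10⁻⁴)(+8.9)+(8 × 10⁻⁴)(+13.32) = 9.7 × 10⁻³ → stable
  110–236 m: −αΔT+βΔS = −(1.1 × 10⁻⁴)(-12.4)+(8 × 10⁻⁴)(-0.62) = 8.7 × 10⁻⁴ → stable
Every interval has Δρ > 0: the column is stably stratified throughout.

none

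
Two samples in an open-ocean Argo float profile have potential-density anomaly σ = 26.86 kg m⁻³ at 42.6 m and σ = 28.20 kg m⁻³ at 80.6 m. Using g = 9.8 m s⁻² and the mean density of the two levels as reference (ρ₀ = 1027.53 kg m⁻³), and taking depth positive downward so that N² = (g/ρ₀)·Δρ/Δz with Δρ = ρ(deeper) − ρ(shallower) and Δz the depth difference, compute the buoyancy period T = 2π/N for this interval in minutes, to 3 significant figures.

5.71 min

Δρ = 1028.20 − 1026.86 = 1.34 kg m⁻³ over Δz = 80.6 − 42.6 = 38 m.
N² = (9.8/1027.53) × (1.34/38) = 3.3632 × 10⁻⁴ s⁻².
N = √(3.3632 × 10⁻⁴) = 0.018339 rad s⁻¹, so T = 2π/N = 342.61 s = 5.7102 min ≈ 5.71 min.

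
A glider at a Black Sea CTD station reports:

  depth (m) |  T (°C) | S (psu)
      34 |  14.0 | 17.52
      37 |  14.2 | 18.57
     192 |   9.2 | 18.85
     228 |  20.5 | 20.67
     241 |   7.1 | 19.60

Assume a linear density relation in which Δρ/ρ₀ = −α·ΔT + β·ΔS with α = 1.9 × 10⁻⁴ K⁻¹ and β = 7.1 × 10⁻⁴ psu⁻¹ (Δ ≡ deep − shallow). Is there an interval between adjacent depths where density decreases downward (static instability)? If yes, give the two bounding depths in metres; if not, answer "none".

192–228 m

Evaluate Δρ/ρ₀ = −αΔT + βΔS across each adjacent pair:
  34–37 m: −αΔT+βΔS = −(1.9 × 10⁻⁴)(+0.2)+(7.1 × 10⁻⁴)(+1.05) = 7.1 × 10⁻⁴ → stable
  37–192 m: −αΔT+βΔS = −(1.9 × 10⁻⁴)(-5.0)+(7.1 × 10⁻⁴)(+0.28) = 1.1 × 10⁻³ → stable
  192–228 m: −αΔT+βΔS = −(1.9 × 10⁻⁴)(+11.3)+(7.1 × 10⁻⁴)(+1.82) = -8.5 × 10⁻⁴ → UNSTABLE
  228–241 m: −αΔT+βΔS = −(1.9 × 10⁻⁴)(-13.4)+(7.1 × 10⁻⁴)(-1.07) = 1.8 × 10⁻³ → stable
The 192–228 m interval has Δρ < 0: lighter water underlies denser water.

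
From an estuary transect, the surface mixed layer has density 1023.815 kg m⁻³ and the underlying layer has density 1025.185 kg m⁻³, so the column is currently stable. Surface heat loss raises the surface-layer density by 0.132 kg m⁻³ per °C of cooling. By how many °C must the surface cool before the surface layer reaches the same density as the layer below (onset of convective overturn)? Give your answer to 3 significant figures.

10.4 °C

Density deficit of the surface layer: 1025.185 − 1023.815 = 1.37 kg m⁻³.
Required change = 1.37 / 0.132 = 10.4 °C.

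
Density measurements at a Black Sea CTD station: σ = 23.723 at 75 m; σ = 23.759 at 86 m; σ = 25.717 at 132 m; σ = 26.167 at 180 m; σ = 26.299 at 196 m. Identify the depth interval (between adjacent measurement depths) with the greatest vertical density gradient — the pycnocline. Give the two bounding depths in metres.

86–132 m

Compute the density gradient over each adjacent pair:
  75–86 m: Δρ/Δz = 0.036/11 = 3.3 × 10⁻³ kg m⁻⁴
  86–132 m: Δρ/Δz = 1.958/46 = 0.043 kg m⁻⁴
  132–180 m: Δρ/Δz = 0.450/48 = 9.4 × 10⁻³ kg m⁻⁴
  180–196 m: Δρ/Δz = 0.132/16 = 8.3 × 10⁻³ kg m⁻⁴
The largest gradient is in the 86–132 m interval — the pycnocline.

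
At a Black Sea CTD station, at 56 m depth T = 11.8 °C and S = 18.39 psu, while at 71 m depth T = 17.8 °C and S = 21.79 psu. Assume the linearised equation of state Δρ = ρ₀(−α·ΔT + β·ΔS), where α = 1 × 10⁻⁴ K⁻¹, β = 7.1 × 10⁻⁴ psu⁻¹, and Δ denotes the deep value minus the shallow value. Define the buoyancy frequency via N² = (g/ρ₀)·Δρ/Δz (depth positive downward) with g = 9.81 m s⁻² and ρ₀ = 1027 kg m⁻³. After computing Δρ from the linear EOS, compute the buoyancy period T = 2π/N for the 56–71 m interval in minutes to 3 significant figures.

ΔT = +6.0 K, ΔS = +3.40 psu (deep − shallow).
Δρ/ρ₀ = −αΔT + βΔS = -6.00 × 10⁻⁴ + 2.414 × 10⁻³ = 1.814 × 10⁻³, so Δρ ≈ 1.863 kg m⁻³.
N² = (g/ρ₀)·Δρ/Δz = g·(Δρ/ρ₀)/Δz = 9.81 × 1.814 × 10⁻³ / 15 = 1.1864 × 10⁻³ s⁻².
N = √(1.1864 × 10⁻³) = 0.034444 rad s⁻¹ → T = 2π/N = 182.42 s = 3.0403 min ≈ 3.04 min.

3.04 min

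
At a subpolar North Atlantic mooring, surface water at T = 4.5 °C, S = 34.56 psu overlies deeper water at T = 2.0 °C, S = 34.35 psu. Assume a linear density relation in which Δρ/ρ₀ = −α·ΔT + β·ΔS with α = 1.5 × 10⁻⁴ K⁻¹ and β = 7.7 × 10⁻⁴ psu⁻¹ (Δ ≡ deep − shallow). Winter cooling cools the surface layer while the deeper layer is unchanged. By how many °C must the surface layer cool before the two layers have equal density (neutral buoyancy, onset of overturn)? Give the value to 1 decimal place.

Neutral buoyancy requires Δρ = 0, i.e. −α(T_deep − T_surf′) + β(S_deep − S_surf) = 0.
T_surf′ = T_deep − (β/α)·ΔS = 2.0 − (7.7 × 10⁻⁴/1.5 × 10⁻⁴)·(-0.21) = 3.078 °C.
Cooling required: 4.5 − (3.078) = 1.422 °C.

1.4 °C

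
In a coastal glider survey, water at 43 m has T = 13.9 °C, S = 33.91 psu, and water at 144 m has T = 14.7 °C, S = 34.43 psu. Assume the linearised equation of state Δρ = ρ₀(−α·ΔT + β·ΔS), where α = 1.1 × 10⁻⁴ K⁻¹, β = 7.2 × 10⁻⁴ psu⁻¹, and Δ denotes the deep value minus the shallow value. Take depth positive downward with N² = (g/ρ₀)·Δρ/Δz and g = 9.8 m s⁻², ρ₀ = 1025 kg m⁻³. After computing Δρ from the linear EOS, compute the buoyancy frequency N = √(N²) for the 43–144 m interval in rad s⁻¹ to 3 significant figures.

ΔT = +0.8 K, ΔS = +0.52 psu (deep − shallow).
Δρ/ρ₀ = −αΔT + βΔS = -8.80 × 10⁻⁵ + 3.744 × 10⁻⁴ = 2.864 × 10⁻⁴, so Δρ ≈ 0.2936 kg m⁻³.
N² = (g/ρ₀)·Δρ/Δz = g·(Δρ/ρ₀)/Δz = 9.8 × 2.864 × 10⁻⁴ / 101 = 2.7789 × 10⁻⁵ s⁻².
N = √(2.7789 × 10⁻⁵) = 5.2715 × 10⁻³ rad s⁻¹ ≈ 5.27 × 10⁻³ rad s⁻¹.

5.27 × 10⁻³ rad s⁻¹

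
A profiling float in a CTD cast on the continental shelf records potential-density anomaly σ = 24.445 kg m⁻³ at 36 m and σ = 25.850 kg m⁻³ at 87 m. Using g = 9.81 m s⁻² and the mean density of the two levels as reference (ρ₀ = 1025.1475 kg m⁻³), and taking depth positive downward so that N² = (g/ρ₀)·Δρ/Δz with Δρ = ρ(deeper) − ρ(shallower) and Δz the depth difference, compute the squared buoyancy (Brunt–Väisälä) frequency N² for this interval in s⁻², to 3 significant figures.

2.64 × 10⁻⁴ s⁻²

Δρ = 1025.850 − 1024.445 = 1.405 kg m⁻³ over Δz = 87 − 36 = 51 m.
N² = (9.81/1025.1475) × (1.405/51) = 2.6363 × 10⁻⁴ s⁻² ≈ 2.64 × 10⁻⁴ s⁻².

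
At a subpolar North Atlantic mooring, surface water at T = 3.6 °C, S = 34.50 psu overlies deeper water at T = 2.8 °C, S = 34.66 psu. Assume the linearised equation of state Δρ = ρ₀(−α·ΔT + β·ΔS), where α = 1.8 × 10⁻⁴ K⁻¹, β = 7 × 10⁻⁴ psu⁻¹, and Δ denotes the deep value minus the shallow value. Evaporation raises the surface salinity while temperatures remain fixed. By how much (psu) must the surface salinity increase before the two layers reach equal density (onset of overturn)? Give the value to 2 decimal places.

0.37 psu

Neutral buoyancy requires −α(T_deep − T_surf) + β(S_deep − S_surf′) = 0.
S_surf′ = S_deep − (α/β)·ΔT = 34.66 − (1.8 × 10⁻⁴/7 × 10⁻⁴)·(-0.8) = 34.8657 psu.
Increase required: 34.8657 − 34.50 = 0.3657 psu.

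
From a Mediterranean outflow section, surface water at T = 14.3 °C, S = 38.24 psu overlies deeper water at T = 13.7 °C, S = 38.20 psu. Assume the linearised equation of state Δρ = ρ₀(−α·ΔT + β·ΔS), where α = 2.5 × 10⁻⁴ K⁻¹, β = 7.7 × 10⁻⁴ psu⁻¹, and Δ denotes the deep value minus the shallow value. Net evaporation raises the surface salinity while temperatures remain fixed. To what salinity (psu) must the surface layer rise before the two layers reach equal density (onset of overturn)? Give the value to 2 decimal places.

Neutral buoyancy requires −α(T_deep − T_surf) + β(S_deep − S_surf′) = 0.
S_surf′ = S_deep − (α/β)·ΔT = 38.20 − (2.5 × 10⁻⁴/7.7 × 10⁻⁴)·(-0.6) = 38.3948 psu.
Increase required: 38.3948 − 38.24 = 0.1548 psu.

38.39 psu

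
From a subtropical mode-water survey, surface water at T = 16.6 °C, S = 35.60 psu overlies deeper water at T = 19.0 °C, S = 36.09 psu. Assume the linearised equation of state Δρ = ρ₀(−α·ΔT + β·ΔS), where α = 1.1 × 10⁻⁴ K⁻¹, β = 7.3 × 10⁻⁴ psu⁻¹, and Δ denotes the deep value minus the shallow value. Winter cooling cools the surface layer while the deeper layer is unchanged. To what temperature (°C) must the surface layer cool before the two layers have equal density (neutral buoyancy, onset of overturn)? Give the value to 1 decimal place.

Neutral buoyancy requires Δρ = 0, i.e. −α(T_deep − T_surf′) + β(S_deep − S_surf) = 0.
T_surf′ = T_deep − (β/α)·ΔS = 19.0 − (7.3 × 10⁻⁴/1.1 × 10⁻⁴)·(+0.49) = 15.748 °C.
Cooling required: 16.6 − (15.748) = 0.852 °C.

15.7 °C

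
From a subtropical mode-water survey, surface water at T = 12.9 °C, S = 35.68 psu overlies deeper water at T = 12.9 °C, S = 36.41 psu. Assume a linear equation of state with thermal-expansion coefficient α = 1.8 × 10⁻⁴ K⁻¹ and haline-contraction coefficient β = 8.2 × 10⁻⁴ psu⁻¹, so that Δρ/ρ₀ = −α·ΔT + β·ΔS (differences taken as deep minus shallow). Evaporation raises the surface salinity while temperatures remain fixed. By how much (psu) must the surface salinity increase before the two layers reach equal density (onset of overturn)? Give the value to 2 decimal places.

0.73 psu

Neutral buoyancy requires −α(T_deep − T_surf) + β(S_deep − S_surf′) = 0.
S_surf′ = S_deep − (α/β)·ΔT = 36.41 − (1.8 × 10⁻⁴/8.2 × 10⁻⁴)·(+0.0) = 36.4100 psu.
Increase required: 36.4100 − 35.68 = 0.7300 psu.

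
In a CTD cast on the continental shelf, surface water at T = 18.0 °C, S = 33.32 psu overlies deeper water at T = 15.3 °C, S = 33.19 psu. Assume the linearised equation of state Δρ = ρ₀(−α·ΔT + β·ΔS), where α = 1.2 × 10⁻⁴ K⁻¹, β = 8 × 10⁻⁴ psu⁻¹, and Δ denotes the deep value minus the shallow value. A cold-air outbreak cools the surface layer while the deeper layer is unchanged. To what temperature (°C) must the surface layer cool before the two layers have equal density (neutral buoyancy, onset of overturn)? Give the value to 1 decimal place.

16.2 °C

Neutral buoyancy requires Δρ = 0, i.e. −α(T_deep − T_surf′) + β(S_deep − S_surf) = 0.
T_surf′ = T_deep − (β/α)·ΔS = 15.3 − (8 × 10⁻⁴/1.2 × 10⁻⁴)·(-0.13) = 16.167 °C.
Cooling required: 18.0 − (16.167) = 1.833 °C.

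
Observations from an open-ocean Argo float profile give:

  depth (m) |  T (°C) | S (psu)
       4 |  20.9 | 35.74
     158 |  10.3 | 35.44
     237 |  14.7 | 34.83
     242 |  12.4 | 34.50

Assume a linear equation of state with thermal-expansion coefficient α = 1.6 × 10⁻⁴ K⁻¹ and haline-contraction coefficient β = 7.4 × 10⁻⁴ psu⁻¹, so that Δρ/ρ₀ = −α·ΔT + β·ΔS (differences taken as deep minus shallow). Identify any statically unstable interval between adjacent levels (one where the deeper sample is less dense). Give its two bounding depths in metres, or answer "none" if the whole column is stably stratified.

158–237 m

Evaluate Δρ/ρ₀ = −αΔT + βΔS across each adjacent pair:
  4–158 m: −αΔT+βΔS = −(1.6 × 10⁻⁴)(-10.6)+(7.4 × 10⁻⁴)(-0.30) = 1.5 × 10⁻³ → stable
  158–237 m: −αΔT+βΔS = −(1.6 × 10⁻⁴)(+4.4)+(7.4 × 10⁻⁴)(-0.61) = -1.2 × 10⁻³ → UNSTABLE
  237–242 m: −αΔT+βΔS = −(1.6 × 10⁻⁴)(-2.3)+(7.4 × 10⁻⁴)(-0.33) = 1.2 × 10⁻⁴ → stable
The 158–237 m interval has Δρ < 0: lighter water underlies denser water.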